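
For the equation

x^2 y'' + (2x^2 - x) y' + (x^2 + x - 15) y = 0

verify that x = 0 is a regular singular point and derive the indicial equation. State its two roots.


Divide by x^2 to reach normal form y'' + P_1(x) y' + P_2(x) y = 0 with P_1(x) = 2 - 1/x and P_2(x) = 1 + 1/x - 15/x^2.
x = 0 is a singular point because the y'-coefficient 2 - 1/x has a pole at x = 0 and the y-coefficient 1 + 1/x - 15/x^2 has a pole at x = 0.
It is a regular singular point because x P_1(x) = p(x) = 2x - 1 and x^2 P_2(x) = q(x) = x^2 + x - 15 are polynomials, hence analytic at x = 0.
p(0) = -1,  q(0) = -15.
Indicial equation: r(r-1) + p(0) r + q(0) = 0, i.e. r^2 + (p(0) - 1) r + q(0) = 0, i.e. r^2 - 2 r - 15 = 0.
Discriminant: (-2)^2 - 4(-15) = 64, so r = (2 ± 8)/2.
Solving: r_1 = 5, r_2 = -3.

indicial: r^2 - 2 r - 15 = 0; roots r_1 = 5, r_2 = -3


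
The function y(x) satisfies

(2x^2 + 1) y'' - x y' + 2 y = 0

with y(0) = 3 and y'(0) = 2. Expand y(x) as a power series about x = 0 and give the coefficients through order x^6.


Ansatz: y(x) = sum_{n>=0} a_n x^n, so y'(x) = sum_{n>=1} n a_n x^(n-1) and y''(x) = sum_{n>=2} n(n-1) a_n x^(n-2).
Substitute into P(x) y'' + Q(x) y' + R(x) y = 0 with P(x) = 2x^2 + 1, Q(x) = -x, R(x) = 2, and match powers of x.
Initial conditions: a_0 = 3, a_1 = 2.
Setting the coefficient of each power of x to zero and solving order by order (substituting the coefficients already found):
  x^0: 2 a_2 + 2 a_0 = 0  ->  2 a_2 = -2 a_0 = -6  ->  a_2 = -3
  x^1: 6 a_3 + a_1 = 0  ->  6 a_3 = -a_1 = -2  ->  a_3 = -1/3
  x^2: 12 a_4 + 4 a_2 = 0  ->  12 a_4 = -4 a_2 = 12  ->  a_4 = 1
  x^3: 20 a_5 + 11 a_3 = 0  ->  20 a_5 = -11 a_3 = 11/3  ->  a_5 = 11/60
  x^4: 30 a_6 + 22 a_4 = 0  ->  30 a_6 = -22 a_4 = -22  ->  a_6 = -11/15
Truncated series: y(x) = 3 + 2 x - 3 x^2 - (1/3) x^3 + x^4 + (11/60) x^5 - (11/15) x^6 + O(x^7).

a_0 = 3; a_1 = 2; a_2 = -3; a_3 = -1/3; a_4 = 1; a_5 = 11/60; a_6 = -11/15


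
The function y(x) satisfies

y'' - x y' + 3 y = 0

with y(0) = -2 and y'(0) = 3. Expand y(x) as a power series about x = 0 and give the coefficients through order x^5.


Ansatz: y(x) = sum_{n>=0} a_n x^n, so y'(x) = sum_{n>=1} n a_n x^(n-1) and y''(x) = sum_{n>=2} n(n-1) a_n x^(n-2).
Substitute into P(x) y'' + Q(x) y' + R(x) y = 0 with P(x) = 1, Q(x) = -x, R(x) = 3, and match powers of x.
Initial conditions: a_0 = -2, a_1 = 3.
Setting the coefficient of each power of x to zero and solving order by order (substituting the coefficients already found):
  x^0: 2 a_2 + 3 a_0 = 0  ->  2 a_2 = -3 a_0 = 6  ->  a_2 = 3
  x^1: 6 a_3 + 2 a_1 = 0  ->  6 a_3 = -2 a_1 = -6  ->  a_3 = -1
  x^2: 12 a_4 + a_2 = 0  ->  12 a_4 = -a_2 = -3  ->  a_4 = -1/4
  x^3: 20 a_5 = 0  ->  a_5 = 0
Truncated series: y(x) = -2 + 3 x + 3 x^2 - x^3 - (1/4) x^4 + O(x^6).

a_0 = -2; a_1 = 3; a_2 = 3; a_3 = -1; a_4 = -1/4; a_5 = 0


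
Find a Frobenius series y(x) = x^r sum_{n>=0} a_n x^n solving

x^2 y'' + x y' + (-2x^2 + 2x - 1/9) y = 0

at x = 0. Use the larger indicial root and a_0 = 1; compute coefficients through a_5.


Write in Frobenius form y'' + (p(x)/x) y' + (q(x)/x^2) y = 0:
  p(x) = 1,  q(x) = -2x^2 + 2x - 1/9.
Indicial equation: r(r-1) + (1) r + (-1/9) = 0 -> roots r_1 = 1/3, r_2 = -1/3.
Take r = r_1 = 1/3. Let y(x) = x^r sum_{n>=0} a_n x^n with a_0 = 1.
Substitute y = x^r sum a_n x^n and match x^{r+n}. The recurrence is
  D(n) a_n + 2 a_{n-1} - 2 a_{n-2} = 0,  where D(n) = (r+n)(r+n-1) + (1)(r+n) + (-1/9).
  a_n = [-2 a_{n-1} + 2 a_{n-2}] / D(n).
Since the indicial polynomial factors as (r - r_1)(r - r_2), D(n) = (r_1 + n - r_1)(r_1 + n - r_2) = n(n + 2/3).
Evaluating step by step (a_0 = 1):
  n = 1: D(1) = 1(1 + 2/3) = 5/3; numerator = -2(1) = -2; a_1 = (-2)/(5/3) = -6/5
  n = 2: D(2) = 2(2 + 2/3) = 16/3; numerator = -2(-6/5) + 2(1) = 22/5; a_2 = (22/5)/(16/3) = 33/40
  n = 3: D(3) = 3(3 + 2/3) = 11; numerator = -2(33/40) + 2(-6/5) = -81/20; a_3 = (-81/20)/(11) = -81/220
  n = 4: D(4) = 4(4 + 2/3) = 56/3; numerator = -2(-81/220) + 2(33/40) = 105/44; a_4 = (105/44)/(56/3) = 45/352
  n = 5: D(5) = 5(5 + 2/3) = 85/3; numerator = -2(45/352) + 2(-81/220) = -873/880; a_5 = (-873/880)/(85/3) = -2619/74800

r = 1/3; a_0 = 1; a_1 = -6/5; a_2 = 33/40; a_3 = -81/220; a_4 = 45/352; a_5 = -2619/74800


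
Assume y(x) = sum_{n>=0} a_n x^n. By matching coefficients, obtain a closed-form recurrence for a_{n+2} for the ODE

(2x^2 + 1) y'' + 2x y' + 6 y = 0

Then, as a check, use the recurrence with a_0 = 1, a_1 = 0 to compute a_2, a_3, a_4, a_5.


Substitute y = sum_n a_n x^n.
(1 + 2 x^2) y'' contributes (n+2)(n+1) a_{n+2} + 2 n(n-1) a_n at x^n.
2 x y'(x) contributes 2 n a_n at x^n.
6 y(x) contributes 6 a_n at x^n.
Matching x^n: (n+2)(n+1) a_{n+2} + (2 n(n-1) + 2 n + 6) a_n = 0.
Thus a_{n+2} = (-2 n(n-1) - 2 n - 6) / ((n+1)(n+2)) * a_n.

Check with a_0 = 1, a_1 = 0 (apply the recurrence for n = 0, 1, 2, 3): a_0 = 1, a_1 = 0, a_2 = -3, a_3 = 0, a_4 = 7/2, a_5 = 0.

a_(n+2) = (-2 n(n-1) - 2 n - 6) / ((n+1)(n+2)) * a_n; check: a_0 = 1, a_1 = 0, a_2 = -3, a_3 = 0, a_4 = 7/2, a_5 = 0


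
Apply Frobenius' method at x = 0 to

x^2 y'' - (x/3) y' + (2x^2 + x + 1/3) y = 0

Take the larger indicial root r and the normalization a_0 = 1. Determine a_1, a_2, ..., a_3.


Write in Frobenius form y'' + (p(x)/x) y' + (q(x)/x^2) y = 0:
  p(x) = -1/3,  q(x) = 2x^2 + x + 1/3.
Indicial equation: r(r-1) + (-1/3) r + (1/3) = 0 -> roots r_1 = 1, r_2 = 1/3.
Take r = r_1 = 1. Let y(x) = x^r sum_{n>=0} a_n x^n with a_0 = 1.
Substitute y = x^r sum a_n x^n and match x^{r+n}. The recurrence is
  D(n) a_n + 1 a_{n-1} + 2 a_{n-2} = 0,  where D(n) = (r+n)(r+n-1) + (-1/3)(r+n) + (1/3).
  a_n = [-1 a_{n-1} - 2 a_{n-2}] / D(n).
Since the indicial polynomial factors as (r - r_1)(r - r_2), D(n) = (r_1 + n - r_1)(r_1 + n - r_2) = n(n + 2/3).
Evaluating step by step (a_0 = 1):
  n = 1: D(1) = 1(1 + 2/3) = 5/3; numerator = -1(1) = -1; a_1 = (-1)/(5/3) = -3/5
  n = 2: D(2) = 2(2 + 2/3) = 16/3; numerator = -1(-3/5) - 2(1) = -7/5; a_2 = (-7/5)/(16/3) = -21/80
  n = 3: D(3) = 3(3 + 2/3) = 11; numerator = -1(-21/80) - 2(-3/5) = 117/80; a_3 = (117/80)/(11) = 117/880

r = 1; a_0 = 1; a_1 = -3/5; a_2 = -21/80; a_3 = 117/880


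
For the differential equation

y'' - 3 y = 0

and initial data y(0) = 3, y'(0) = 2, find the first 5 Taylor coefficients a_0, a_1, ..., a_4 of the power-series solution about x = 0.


Ansatz: y(x) = sum_{n>=0} a_n x^n, so y'(x) = sum_{n>=1} n a_n x^(n-1) and y''(x) = sum_{n>=2} n(n-1) a_n x^(n-2).
Substitute into P(x) y'' + Q(x) y' + R(x) y = 0 with P(x) = 1, Q(x) = 0, R(x) = -3, and match powers of x.
Initial conditions: a_0 = 3, a_1 = 2.
Setting the coefficient of each power of x to zero and solving order by order (substituting the coefficients already found):
  x^0: 2 a_2 - 3 a_0 = 0  ->  2 a_2 = 3 a_0 = 9  ->  a_2 = 9/2
  x^1: 6 a_3 - 3 a_1 = 0  ->  6 a_3 = 3 a_1 = 6  ->  a_3 = 1
  x^2: 12 a_4 - 3 a_2 = 0  ->  12 a_4 = 3 a_2 = 27/2  ->  a_4 = 9/8
Truncated series: y(x) = 3 + 2 x + (9/2) x^2 + x^3 + (9/8) x^4 + O(x^5).

a_0 = 3; a_1 = 2; a_2 = 9/2; a_3 = 1; a_4 = 9/8


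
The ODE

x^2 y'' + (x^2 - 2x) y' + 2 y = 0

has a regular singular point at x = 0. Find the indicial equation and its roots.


Divide by x^2 to reach normal form y'' + P_1(x) y' + P_2(x) y = 0 with P_1(x) = 1 - 2/x and P_2(x) = 2/x^2.
x = 0 is a singular point because the y'-coefficient 1 - 2/x has a pole at x = 0 and the y-coefficient 2/x^2 has a pole at x = 0.
It is a regular singular point because x P_1(x) = p(x) = x - 2 and x^2 P_2(x) = q(x) = 2 are polynomials, hence analytic at x = 0.
p(0) = -2,  q(0) = 2.
Indicial equation: r(r-1) + p(0) r + q(0) = 0, i.e. r^2 + (p(0) - 1) r + q(0) = 0, i.e. r^2 - 3 r + 2 = 0.
Discriminant: (-3)^2 - 4(2) = 1, so r = (3 ± 1)/2.
Solving: r_1 = 2, r_2 = 1.

indicial: r^2 - 3 r + 2 = 0; roots r_1 = 2, r_2 = 1


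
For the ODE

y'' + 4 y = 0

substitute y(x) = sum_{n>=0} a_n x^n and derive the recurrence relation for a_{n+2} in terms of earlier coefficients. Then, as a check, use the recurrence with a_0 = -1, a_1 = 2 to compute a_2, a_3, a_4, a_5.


Substitute y = sum_n a_n x^n into y'' + (const) y = 0.
y''(x) = sum_{n>=0} (n+2)(n+1) a_{n+2} x^n.
The ODE becomes sum_n [(n+2)(n+1) a_{n+2} + 4 a_n] x^n = 0.
Setting each coefficient to zero gives the recurrence:
  (n+2)(n+1) a_{n+2} + 4 a_n = 0,
  a_{n+2} = -4 / ((n+1)(n+2)) a_n.

Check with a_0 = -1, a_1 = 2 (apply the recurrence for n = 0, 1, 2, 3): a_0 = -1, a_1 = 2, a_2 = 2, a_3 = -4/3, a_4 = -2/3, a_5 = 4/15.

a_{n+2} = -4/((n+1)(n+2)) * a_n; check: a_0 = -1, a_1 = 2, a_2 = 2, a_3 = -4/3, a_4 = -2/3, a_5 = 4/15


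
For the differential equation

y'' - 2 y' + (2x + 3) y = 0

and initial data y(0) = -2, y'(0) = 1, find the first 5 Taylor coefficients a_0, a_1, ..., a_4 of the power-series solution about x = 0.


Ansatz: y(x) = sum_{n>=0} a_n x^n, so y'(x) = sum_{n>=1} n a_n x^(n-1) and y''(x) = sum_{n>=2} n(n-1) a_n x^(n-2).
Substitute into P(x) y'' + Q(x) y' + R(x) y = 0 with P(x) = 1, Q(x) = -2, R(x) = 2x + 3, and match powers of x.
Initial conditions: a_0 = -2, a_1 = 1.
Setting the coefficient of each power of x to zero and solving order by order (substituting the coefficients already found):
  x^0: 2 a_2 - 2 a_1 + 3 a_0 = 0  ->  2 a_2 = 2 a_1 - 3 a_0 = 8  ->  a_2 = 4
  x^1: 6 a_3 - 4 a_2 + 3 a_1 + 2 a_0 = 0  ->  6 a_3 = 4 a_2 - 3 a_1 - 2 a_0 = 17  ->  a_3 = 17/6
  x^2: 12 a_4 - 6 a_3 + 3 a_2 + 2 a_1 = 0  ->  12 a_4 = 6 a_3 - 3 a_2 - 2 a_1 = 3  ->  a_4 = 1/4
Truncated series: y(x) = -2 + x + 4 x^2 + (17/6) x^3 + (1/4) x^4 + O(x^5).

a_0 = -2; a_1 = 1; a_2 = 4; a_3 = 17/6; a_4 = 1/4


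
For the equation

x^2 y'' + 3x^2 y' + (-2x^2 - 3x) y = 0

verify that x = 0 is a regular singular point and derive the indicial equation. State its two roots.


Divide by x^2 to reach normal form y'' + P_1(x) y' + P_2(x) y = 0 with P_1(x) = 3 and P_2(x) = -2 - 3/x.
x = 0 is a singular point because the y-coefficient -2 - 3/x has a pole at x = 0.
It is a regular singular point because x P_1(x) = p(x) = 3x and x^2 P_2(x) = q(x) = -2x^2 - 3x are polynomials, hence analytic at x = 0.
p(0) = 0,  q(0) = 0.
Indicial equation: r(r-1) + p(0) r + q(0) = 0, i.e. r^2 + (p(0) - 1) r + q(0) = 0, i.e. r^2 - 1 r = 0.
Discriminant: (-1)^2 - 4(0) = 1, so r = (1 ± 1)/2.
Solving: r_1 = 1, r_2 = 0.

indicial: r^2 - 1 r = 0; roots r_1 = 1, r_2 = 0


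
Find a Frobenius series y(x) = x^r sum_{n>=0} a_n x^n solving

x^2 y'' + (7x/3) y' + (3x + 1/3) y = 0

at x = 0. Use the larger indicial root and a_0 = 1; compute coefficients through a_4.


Write in Frobenius form y'' + (p(x)/x) y' + (q(x)/x^2) y = 0:
  p(x) = 7/3,  q(x) = 3x + 1/3.
Indicial equation: r(r-1) + (7/3) r + (1/3) = 0 -> roots r_1 = -1/3, r_2 = -1.
Take r = r_1 = -1/3. Let y(x) = x^r sum_{n>=0} a_n x^n with a_0 = 1.
Substitute y = x^r sum a_n x^n and match x^{r+n}. The recurrence is
  D(n) a_n + 3 a_{n-1} = 0,  where D(n) = (r+n)(r+n-1) + (7/3)(r+n) + (1/3).
  a_n = -3 / D(n) * a_{n-1}.
Since the indicial polynomial factors as (r - r_1)(r - r_2), D(n) = (r_1 + n - r_1)(r_1 + n - r_2) = n(n + 2/3).
Evaluating step by step (a_0 = 1):
  n = 1: D(1) = 1(1 + 2/3) = 5/3; numerator = -3(1) = -3; a_1 = (-3)/(5/3) = -9/5
  n = 2: D(2) = 2(2 + 2/3) = 16/3; numerator = -3(-9/5) = 27/5; a_2 = (27/5)/(16/3) = 81/80
  n = 3: D(3) = 3(3 + 2/3) = 11; numerator = -3(81/80) = -243/80; a_3 = (-243/80)/(11) = -243/880
  n = 4: D(4) = 4(4 + 2/3) = 56/3; numerator = -3(-243/880) = 729/880; a_4 = (729/880)/(56/3) = 2187/49280

r = -1/3; a_0 = 1; a_1 = -9/5; a_2 = 81/80; a_3 = -243/880; a_4 = 2187/49280


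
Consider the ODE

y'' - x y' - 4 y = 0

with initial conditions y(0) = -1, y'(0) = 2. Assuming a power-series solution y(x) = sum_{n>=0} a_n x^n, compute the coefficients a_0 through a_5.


Ansatz: y(x) = sum_{n>=0} a_n x^n, so y'(x) = sum_{n>=1} n a_n x^(n-1) and y''(x) = sum_{n>=2} n(n-1) a_n x^(n-2).
Substitute into P(x) y'' + Q(x) y' + R(x) y = 0 with P(x) = 1, Q(x) = -x, R(x) = -4, and match powers of x.
Initial conditions: a_0 = -1, a_1 = 2.
Setting the coefficient of each power of x to zero and solving order by order (substituting the coefficients already found):
  x^0: 2 a_2 - 4 a_0 = 0  ->  2 a_2 = 4 a_0 = -4  ->  a_2 = -2
  x^1: 6 a_3 - 5 a_1 = 0  ->  6 a_3 = 5 a_1 = 10  ->  a_3 = 5/3
  x^2: 12 a_4 - 6 a_2 = 0  ->  12 a_4 = 6 a_2 = -12  ->  a_4 = -1
  x^3: 20 a_5 - 7 a_3 = 0  ->  20 a_5 = 7 a_3 = 35/3  ->  a_5 = 7/12
Truncated series: y(x) = -1 + 2 x - 2 x^2 + (5/3) x^3 - x^4 + (7/12) x^5 + O(x^6).

a_0 = -1; a_1 = 2; a_2 = -2; a_3 = 5/3; a_4 = -1; a_5 = 7/12


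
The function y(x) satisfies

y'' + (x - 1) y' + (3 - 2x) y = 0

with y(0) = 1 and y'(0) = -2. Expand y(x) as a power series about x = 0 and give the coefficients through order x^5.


Ansatz: y(x) = sum_{n>=0} a_n x^n, so y'(x) = sum_{n>=1} n a_n x^(n-1) and y''(x) = sum_{n>=2} n(n-1) a_n x^(n-2).
Substitute into P(x) y'' + Q(x) y' + R(x) y = 0 with P(x) = 1, Q(x) = x - 1, R(x) = 3 - 2x, and match powers of x.
Initial conditions: a_0 = 1, a_1 = -2.
Setting the coefficient of each power of x to zero and solving order by order (substituting the coefficients already found):
  x^0: 2 a_2 - a_1 + 3 a_0 = 0  ->  2 a_2 = a_1 - 3 a_0 = -5  ->  a_2 = -5/2
  x^1: 6 a_3 - 2 a_2 + 4 a_1 - 2 a_0 = 0  ->  6 a_3 = 2 a_2 - 4 a_1 + 2 a_0 = 5  ->  a_3 = 5/6
  x^2: 12 a_4 - 3 a_3 + 5 a_2 - 2 a_1 = 0  ->  12 a_4 = 3 a_3 - 5 a_2 + 2 a_1 = 11  ->  a_4 = 11/12
  x^3: 20 a_5 - 4 a_4 + 6 a_3 - 2 a_2 = 0  ->  20 a_5 = 4 a_4 - 6 a_3 + 2 a_2 = -19/3  ->  a_5 = -19/60
Truncated series: y(x) = 1 - 2 x - (5/2) x^2 + (5/6) x^3 + (11/12) x^4 - (19/60) x^5 + O(x^6).

a_0 = 1; a_1 = -2; a_2 = -5/2; a_3 = 5/6; a_4 = 11/12; a_5 = -19/60


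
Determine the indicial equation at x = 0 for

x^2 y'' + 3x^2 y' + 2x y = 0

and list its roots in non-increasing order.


Divide by x^2 to reach normal form y'' + P_1(x) y' + P_2(x) y = 0 with P_1(x) = 3 and P_2(x) = 2/x.
x = 0 is a singular point because the y-coefficient 2/x has a pole at x = 0.
It is a regular singular point because x P_1(x) = p(x) = 3x and x^2 P_2(x) = q(x) = 2x are polynomials, hence analytic at x = 0.
p(0) = 0,  q(0) = 0.
Indicial equation: r(r-1) + p(0) r + q(0) = 0, i.e. r^2 + (p(0) - 1) r + q(0) = 0, i.e. r^2 - 1 r = 0.
Discriminant: (-1)^2 - 4(0) = 1, so r = (1 ± 1)/2.
Solving: r_1 = 1, r_2 = 0.

indicial: r^2 - 1 r = 0; roots r_1 = 1, r_2 = 0


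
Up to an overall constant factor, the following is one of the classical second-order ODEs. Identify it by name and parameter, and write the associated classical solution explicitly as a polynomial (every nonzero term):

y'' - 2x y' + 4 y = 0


The equation is already in a standard form:  y'' - 2x y' + 4 y = 0.
This matches the Hermite equation y'' - 2x y' + 2n y = 0 with 2n = 4, so n = 2; the polynomial solution is H_2(x).
With y = sum_k a_k x^k, matching x^k gives (k+2)(k+1) a_{k+2} = 2(k - n) a_k = 2(k - 2) a_k. The right side vanishes at k = 2, so the series with the parity of 2 terminates at degree 2.
Standard normalization: leading coefficient of H_n is 2^n, so a_2 = 2^2 = 4. Work downward with a_k = (k+1)(k+2) a_{k+2} / (2(k - n)):
  a_0 = (1)(2)(4) / (2(0 - 2)) = 8/(-4) = -2
Hence H_2(x) = 4 x^2 - 2.

H_2(x); series = 4 x^2 - 2


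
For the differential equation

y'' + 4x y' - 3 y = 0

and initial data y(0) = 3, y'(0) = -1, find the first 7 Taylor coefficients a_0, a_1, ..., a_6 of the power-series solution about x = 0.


Ansatz: y(x) = sum_{n>=0} a_n x^n, so y'(x) = sum_{n>=1} n a_n x^(n-1) and y''(x) = sum_{n>=2} n(n-1) a_n x^(n-2).
Substitute into P(x) y'' + Q(x) y' + R(x) y = 0 with P(x) = 1, Q(x) = 4x, R(x) = -3, and match powers of x.
Initial conditions: a_0 = 3, a_1 = -1.
Setting the coefficient of each power of x to zero and solving order by order (substituting the coefficients already found):
  x^0: 2 a_2 - 3 a_0 = 0  ->  2 a_2 = 3 a_0 = 9  ->  a_2 = 9/2
  x^1: 6 a_3 + a_1 = 0  ->  6 a_3 = -a_1 = 1  ->  a_3 = 1/6
  x^2: 12 a_4 + 5 a_2 = 0  ->  12 a_4 = -5 a_2 = -45/2  ->  a_4 = -15/8
  x^3: 20 a_5 + 9 a_3 = 0  ->  20 a_5 = -9 a_3 = -3/2  ->  a_5 = -3/40
  x^4: 30 a_6 + 13 a_4 = 0  ->  30 a_6 = -13 a_4 = 195/8  ->  a_6 = 13/16
Truncated series: y(x) = 3 - x + (9/2) x^2 + (1/6) x^3 - (15/8) x^4 - (3/40) x^5 + (13/16) x^6 + O(x^7).

a_0 = 3; a_1 = -1; a_2 = 9/2; a_3 = 1/6; a_4 = -15/8; a_5 = -3/40; a_6 = 13/16


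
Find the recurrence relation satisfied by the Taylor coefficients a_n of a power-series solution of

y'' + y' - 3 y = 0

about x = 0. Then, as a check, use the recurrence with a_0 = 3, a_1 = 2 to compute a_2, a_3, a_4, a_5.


Substitute y = sum_n a_n x^n.
y''(x) has coefficient (n+2)(n+1) a_{n+2} at x^n;
y'(x) has coefficient (n+1) a_{n+1} at x^n;
-3 y(x) has coefficient -3 a_n at x^n.
Matching x^n: (n+2)(n+1) a_{n+2} + (n+1) a_{n+1} - 3 a_n = 0.
Thus a_{n+2} = [-(n+1) a_{n+1} + 3 a_n] / ((n+1)(n+2)).

Check with a_0 = 3, a_1 = 2 (apply the recurrence for n = 0, 1, 2, 3): a_0 = 3, a_1 = 2, a_2 = 7/2, a_3 = -1/6, a_4 = 11/12, a_5 = -5/24.

a_(n+2) = [-(n+1) a_(n+1) + 3 a_n] / ((n+1)(n+2)); check: a_0 = 3, a_1 = 2, a_2 = 7/2, a_3 = -1/6, a_4 = 11/12, a_5 = -5/24


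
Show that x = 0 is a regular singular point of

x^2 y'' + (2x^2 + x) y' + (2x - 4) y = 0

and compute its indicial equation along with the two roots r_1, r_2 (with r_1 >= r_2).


Divide by x^2 to reach normal form y'' + P_1(x) y' + P_2(x) y = 0 with P_1(x) = 2 + 1/x and P_2(x) = 2/x - 4/x^2.
x = 0 is a singular point because the y'-coefficient 2 + 1/x has a pole at x = 0 and the y-coefficient 2/x - 4/x^2 has a pole at x = 0.
It is a regular singular point because x P_1(x) = p(x) = 2x + 1 and x^2 P_2(x) = q(x) = 2x - 4 are polynomials, hence analytic at x = 0.
p(0) = 1,  q(0) = -4.
Indicial equation: r(r-1) + p(0) r + q(0) = 0, i.e. r^2 + (p(0) - 1) r + q(0) = 0, i.e. r^2 - 4 = 0.
Discriminant: (0)^2 - 4(-4) = 16, so r = (0 ± 4)/2.
Solving: r_1 = 2, r_2 = -2.

indicial: r^2 - 4 = 0; roots r_1 = 2, r_2 = -2


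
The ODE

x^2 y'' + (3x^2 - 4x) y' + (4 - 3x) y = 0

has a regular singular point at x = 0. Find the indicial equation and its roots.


Divide by x^2 to reach normal form y'' + P_1(x) y' + P_2(x) y = 0 with P_1(x) = 3 - 4/x and P_2(x) = -3/x + 4/x^2.
x = 0 is a singular point because the y'-coefficient 3 - 4/x has a pole at x = 0 and the y-coefficient -3/x + 4/x^2 has a pole at x = 0.
It is a regular singular point because x P_1(x) = p(x) = 3x - 4 and x^2 P_2(x) = q(x) = 4 - 3x are polynomials, hence analytic at x = 0.
p(0) = -4,  q(0) = 4.
Indicial equation: r(r-1) + p(0) r + q(0) = 0, i.e. r^2 + (p(0) - 1) r + q(0) = 0, i.e. r^2 - 5 r + 4 = 0.
Discriminant: (-5)^2 - 4(4) = 9, so r = (5 ± 3)/2.
Solving: r_1 = 4, r_2 = 1.

indicial: r^2 - 5 r + 4 = 0; roots r_1 = 4, r_2 = 1


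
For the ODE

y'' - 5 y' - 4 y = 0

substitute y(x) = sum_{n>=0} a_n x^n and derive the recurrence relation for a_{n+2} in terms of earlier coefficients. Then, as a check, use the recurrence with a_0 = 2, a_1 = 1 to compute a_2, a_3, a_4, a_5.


Substitute y = sum_n a_n x^n.
y''(x) has coefficient (n+2)(n+1) a_{n+2} at x^n;
-5 y'(x) has coefficient -5 (n+1) a_{n+1} at x^n;
-4 y(x) has coefficient -4 a_n at x^n.
Matching x^n: (n+2)(n+1) a_{n+2} - 5 (n+1) a_{n+1} - 4 a_n = 0.
Thus a_{n+2} = [5 (n+1) a_{n+1} + 4 a_n] / ((n+1)(n+2)).

Check with a_0 = 2, a_1 = 1 (apply the recurrence for n = 0, 1, 2, 3): a_0 = 2, a_1 = 1, a_2 = 13/2, a_3 = 23/2, a_4 = 397/24, a_5 = 2261/120.

a_(n+2) = [5 (n+1) a_(n+1) + 4 a_n] / ((n+1)(n+2)); check: a_0 = 2, a_1 = 1, a_2 = 13/2, a_3 = 23/2, a_4 = 397/24, a_5 = 2261/120


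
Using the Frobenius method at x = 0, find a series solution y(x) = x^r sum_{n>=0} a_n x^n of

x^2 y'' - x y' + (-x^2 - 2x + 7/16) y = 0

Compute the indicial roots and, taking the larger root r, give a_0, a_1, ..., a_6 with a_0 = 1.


Write in Frobenius form y'' + (p(x)/x) y' + (q(x)/x^2) y = 0:
  p(x) = -1,  q(x) = -x^2 - 2x + 7/16.
Indicial equation: r(r-1) + (-1) r + (7/16) = 0 -> roots r_1 = 7/4, r_2 = 1/4.
Take r = r_1 = 7/4. Let y(x) = x^r sum_{n>=0} a_n x^n with a_0 = 1.
Substitute y = x^r sum a_n x^n and match x^{r+n}. The recurrence is
  D(n) a_n - 2 a_{n-1} - 1 a_{n-2} = 0,  where D(n) = (r+n)(r+n-1) + (-1)(r+n) + (7/16).
  a_n = [2 a_{n-1} + 1 a_{n-2}] / D(n).
Since the indicial polynomial factors as (r - r_1)(r - r_2), D(n) = (r_1 + n - r_1)(r_1 + n - r_2) = n(n + 3/2).
Evaluating step by step (a_0 = 1):
  n = 1: D(1) = 1(1 + 3/2) = 5/2; numerator = 2(1) = 2; a_1 = (2)/(5/2) = 4/5
  n = 2: D(2) = 2(2 + 3/2) = 7; numerator = 2(4/5) + 1(1) = 13/5; a_2 = (13/5)/(7) = 13/35
  n = 3: D(3) = 3(3 + 3/2) = 27/2; numerator = 2(13/35) + 1(4/5) = 54/35; a_3 = (54/35)/(27/2) = 4/35
  n = 4: D(4) = 4(4 + 3/2) = 22; numerator = 2(4/35) + 1(13/35) = 3/5; a_4 = (3/5)/(22) = 3/110
  n = 5: D(5) = 5(5 + 3/2) = 65/2; numerator = 2(3/110) + 1(4/35) = 13/77; a_5 = (13/77)/(65/2) = 2/385
  n = 6: D(6) = 6(6 + 3/2) = 45; numerator = 2(2/385) + 1(3/110) = 29/770; a_6 = (29/770)/(45) = 29/34650

r = 7/4; a_0 = 1; a_1 = 4/5; a_2 = 13/35; a_3 = 4/35; a_4 = 3/110; a_5 = 2/385; a_6 = 29/34650


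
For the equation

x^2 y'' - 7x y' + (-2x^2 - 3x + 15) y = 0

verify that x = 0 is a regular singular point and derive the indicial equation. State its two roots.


Divide by x^2 to reach normal form y'' + P_1(x) y' + P_2(x) y = 0 with P_1(x) = -7/x and P_2(x) = -2 - 3/x + 15/x^2.
x = 0 is a singular point because the y'-coefficient -7/x has a pole at x = 0 and the y-coefficient -2 - 3/x + 15/x^2 has a pole at x = 0.
It is a regular singular point because x P_1(x) = p(x) = -7 and x^2 P_2(x) = q(x) = -2x^2 - 3x + 15 are polynomials, hence analytic at x = 0.
p(0) = -7,  q(0) = 15.
Indicial equation: r(r-1) + p(0) r + q(0) = 0, i.e. r^2 + (p(0) - 1) r + q(0) = 0, i.e. r^2 - 8 r + 15 = 0.
Discriminant: (-8)^2 - 4(15) = 4, so r = (8 ± 2)/2.
Solving: r_1 = 5, r_2 = 3.

indicial: r^2 - 8 r + 15 = 0; roots r_1 = 5, r_2 = 3


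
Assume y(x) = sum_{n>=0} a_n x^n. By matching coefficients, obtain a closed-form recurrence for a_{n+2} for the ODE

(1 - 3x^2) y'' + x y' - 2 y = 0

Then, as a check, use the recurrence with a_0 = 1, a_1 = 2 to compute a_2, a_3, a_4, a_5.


Substitute y = sum_n a_n x^n.
(1 - 3 x^2) y'' contributes (n+2)(n+1) a_{n+2} - 3 n(n-1) a_n at x^n.
x y'(x) contributes n a_n at x^n.
-2 y(x) contributes -2 a_n at x^n.
Matching x^n: (n+2)(n+1) a_{n+2} + (-3 n(n-1) + n - 2) a_n = 0.
Thus a_{n+2} = (3 n(n-1) - n + 2) / ((n+1)(n+2)) * a_n.

Check with a_0 = 1, a_1 = 2 (apply the recurrence for n = 0, 1, 2, 3): a_0 = 1, a_1 = 2, a_2 = 1, a_3 = 1/3, a_4 = 1/2, a_5 = 17/60.

a_(n+2) = (3 n(n-1) - n + 2) / ((n+1)(n+2)) * a_n; check: a_0 = 1, a_1 = 2, a_2 = 1, a_3 = 1/3, a_4 = 1/2, a_5 = 17/60


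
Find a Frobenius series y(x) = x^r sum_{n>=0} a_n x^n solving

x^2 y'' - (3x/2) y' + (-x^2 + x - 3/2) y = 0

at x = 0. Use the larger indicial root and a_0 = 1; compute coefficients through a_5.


Write in Frobenius form y'' + (p(x)/x) y' + (q(x)/x^2) y = 0:
  p(x) = -3/2,  q(x) = -x^2 + x - 3/2.
Indicial equation: r(r-1) + (-3/2) r + (-3/2) = 0 -> roots r_1 = 3, r_2 = -1/2.
Take r = r_1 = 3. Let y(x) = x^r sum_{n>=0} a_n x^n with a_0 = 1.
Substitute y = x^r sum a_n x^n and match x^{r+n}. The recurrence is
  D(n) a_n + 1 a_{n-1} - 1 a_{n-2} = 0,  where D(n) = (r+n)(r+n-1) + (-3/2)(r+n) + (-3/2).
  a_n = [-1 a_{n-1} + 1 a_{n-2}] / D(n).
Since the indicial polynomial factors as (r - r_1)(r - r_2), D(n) = (r_1 + n - r_1)(r_1 + n - r_2) = n(n + 7/2).
Evaluating step by step (a_0 = 1):
  n = 1: D(1) = 1(1 + 7/2) = 9/2; numerator = -1(1) = -1; a_1 = (-1)/(9/2) = -2/9
  n = 2: D(2) = 2(2 + 7/2) = 11; numerator = -1(-2/9) + 1(1) = 11/9; a_2 = (11/9)/(11) = 1/9
  n = 3: D(3) = 3(3 + 7/2) = 39/2; numerator = -1(1/9) + 1(-2/9) = -1/3; a_3 = (-1/3)/(39/2) = -2/117
  n = 4: D(4) = 4(4 + 7/2) = 30; numerator = -1(-2/117) + 1(1/9) = 5/39; a_4 = (5/39)/(30) = 1/234
  n = 5: D(5) = 5(5 + 7/2) = 85/2; numerator = -1(1/234) + 1(-2/117) = -5/234; a_5 = (-5/234)/(85/2) = -1/1989

r = 3; a_0 = 1; a_1 = -2/9; a_2 = 1/9; a_3 = -2/117; a_4 = 1/234; a_5 = -1/1989


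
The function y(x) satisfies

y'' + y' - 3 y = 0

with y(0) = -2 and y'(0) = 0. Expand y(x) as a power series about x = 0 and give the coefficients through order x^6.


Ansatz: y(x) = sum_{n>=0} a_n x^n, so y'(x) = sum_{n>=1} n a_n x^(n-1) and y''(x) = sum_{n>=2} n(n-1) a_n x^(n-2).
Substitute into P(x) y'' + Q(x) y' + R(x) y = 0 with P(x) = 1, Q(x) = 1, R(x) = -3, and match powers of x.
Initial conditions: a_0 = -2, a_1 = 0.
Setting the coefficient of each power of x to zero and solving order by order (substituting the coefficients already found):
  x^0: 2 a_2 + a_1 - 3 a_0 = 0  ->  2 a_2 = -a_1 + 3 a_0 = -6  ->  a_2 = -3
  x^1: 6 a_3 + 2 a_2 - 3 a_1 = 0  ->  6 a_3 = -2 a_2 + 3 a_1 = 6  ->  a_3 = 1
  x^2: 12 a_4 + 3 a_3 - 3 a_2 = 0  ->  12 a_4 = -3 a_3 + 3 a_2 = -12  ->  a_4 = -1
  x^3: 20 a_5 + 4 a_4 - 3 a_3 = 0  ->  20 a_5 = -4 a_4 + 3 a_3 = 7  ->  a_5 = 7/20
  x^4: 30 a_6 + 5 a_5 - 3 a_4 = 0  ->  30 a_6 = -5 a_5 + 3 a_4 = -19/4  ->  a_6 = -19/120
Truncated series: y(x) = -2 - 3 x^2 + x^3 - x^4 + (7/20) x^5 - (19/120) x^6 + O(x^7).

a_0 = -2; a_1 = 0; a_2 = -3; a_3 = 1; a_4 = -1; a_5 = 7/20; a_6 = -19/120


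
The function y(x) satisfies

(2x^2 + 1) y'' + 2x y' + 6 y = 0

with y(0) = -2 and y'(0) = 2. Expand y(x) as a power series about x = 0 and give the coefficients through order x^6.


Ansatz: y(x) = sum_{n>=0} a_n x^n, so y'(x) = sum_{n>=1} n a_n x^(n-1) and y''(x) = sum_{n>=2} n(n-1) a_n x^(n-2).
Substitute into P(x) y'' + Q(x) y' + R(x) y = 0 with P(x) = 2x^2 + 1, Q(x) = 2x, R(x) = 6, and match powers of x.
Initial conditions: a_0 = -2, a_1 = 2.
Setting the coefficient of each power of x to zero and solving order by order (substituting the coefficients already found):
  x^0: 2 a_2 + 6 a_0 = 0  ->  2 a_2 = -6 a_0 = 12  ->  a_2 = 6
  x^1: 6 a_3 + 8 a_1 = 0  ->  6 a_3 = -8 a_1 = -16  ->  a_3 = -8/3
  x^2: 12 a_4 + 14 a_2 = 0  ->  12 a_4 = -14 a_2 = -84  ->  a_4 = -7
  x^3: 20 a_5 + 24 a_3 = 0  ->  20 a_5 = -24 a_3 = 64  ->  a_5 = 16/5
  x^4: 30 a_6 + 38 a_4 = 0  ->  30 a_6 = -38 a_4 = 266  ->  a_6 = 133/15
Truncated series: y(x) = -2 + 2 x + 6 x^2 - (8/3) x^3 - 7 x^4 + (16/5) x^5 + (133/15) x^6 + O(x^7).

a_0 = -2; a_1 = 2; a_2 = 6; a_3 = -8/3; a_4 = -7; a_5 = 16/5; a_6 = 133/15


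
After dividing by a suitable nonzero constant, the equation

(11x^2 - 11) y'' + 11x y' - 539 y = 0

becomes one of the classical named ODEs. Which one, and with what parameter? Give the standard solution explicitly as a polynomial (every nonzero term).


All three coefficients share the factor -11; dividing through by -11 gives  (1 - x^2) y'' - x y' + 49 y = 0.
This matches the Chebyshev equation (1 - x^2) y'' - x y' + n^2 y = 0 (note the -x y' term, not -2x y') with n^2 = 49, so n = 7; the polynomial solution is T_7(x).
With y = sum_k a_k x^k, matching x^k gives (k+2)(k+1) a_{k+2} = (k^2 - n^2) a_k = (k - 7)(k + 7) a_k. The right side vanishes at k = 7, so the series with the parity of 7 terminates at degree 7.
Standard normalization: leading coefficient of T_n is 2^(n-1), so a_7 = 2^6 = 64. Work downward with a_k = (k+1)(k+2) a_{k+2} / ((k - 7)(k + 7)):
  a_5 = (6)(7)(64) / ((5 - 7)(5 + 7)) = 2688/(-24) = -112
  a_3 = (4)(5)(-112) / ((3 - 7)(3 + 7)) = -2240/(-40) = 56
  a_1 = (2)(3)(56) / ((1 - 7)(1 + 7)) = 336/(-48) = -7
Hence T_7(x) = 64 x^7 - 112 x^5 + 56 x^3 - 7 x.

T_7(x); series = 64 x^7 - 112 x^5 + 56 x^3 - 7 x


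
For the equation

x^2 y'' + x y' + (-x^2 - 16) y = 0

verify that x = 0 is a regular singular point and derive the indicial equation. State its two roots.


Divide by x^2 to reach normal form y'' + P_1(x) y' + P_2(x) y = 0 with P_1(x) = 1/x and P_2(x) = -1 - 16/x^2.
x = 0 is a singular point because the y'-coefficient 1/x has a pole at x = 0 and the y-coefficient -1 - 16/x^2 has a pole at x = 0.
It is a regular singular point because x P_1(x) = p(x) = 1 and x^2 P_2(x) = q(x) = -x^2 - 16 are polynomials, hence analytic at x = 0.
p(0) = 1,  q(0) = -16.
Indicial equation: r(r-1) + p(0) r + q(0) = 0, i.e. r^2 + (p(0) - 1) r + q(0) = 0, i.e. r^2 - 16 = 0.
Discriminant: (0)^2 - 4(-16) = 64, so r = (0 ± 8)/2.
Solving: r_1 = 4, r_2 = -4.

indicial: r^2 - 16 = 0; roots r_1 = 4, r_2 = -4


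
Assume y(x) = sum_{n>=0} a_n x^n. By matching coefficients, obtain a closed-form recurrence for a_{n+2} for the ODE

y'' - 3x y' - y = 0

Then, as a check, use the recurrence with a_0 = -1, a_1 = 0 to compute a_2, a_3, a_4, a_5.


Substitute y = sum_n a_n x^n.
y''(x) has coefficient (n+2)(n+1) a_{n+2} at x^n;
-3 x y'(x) has coefficient -3 n a_n at x^n (shift);
-y(x) has coefficient -1 a_n at x^n.
Matching x^n: (n+2)(n+1) a_{n+2} + (-3n - 1) a_n = 0.
Thus a_{n+2} = (3n + 1) / ((n+1)(n+2)) * a_n.

Check with a_0 = -1, a_1 = 0 (apply the recurrence for n = 0, 1, 2, 3): a_0 = -1, a_1 = 0, a_2 = -1/2, a_3 = 0, a_4 = -7/24, a_5 = 0.

a_(n+2) = (3n + 1) / ((n+1)(n+2)) * a_n; check: a_0 = -1, a_1 = 0, a_2 = -1/2, a_3 = 0, a_4 = -7/24, a_5 = 0


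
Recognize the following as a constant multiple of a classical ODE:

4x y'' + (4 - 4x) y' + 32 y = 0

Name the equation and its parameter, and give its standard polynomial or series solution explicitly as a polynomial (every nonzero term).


All three coefficients share the factor 4; dividing through by 4 gives  x y'' + (1 - x) y' + 8 y = 0.
This matches the Laguerre equation x y'' + (1 - x) y' + n y = 0 with n = 8; the polynomial solution is L_8(x).
With y = sum_k a_k x^k, matching x^k gives (k+1)k a_{k+1} + (k+1) a_{k+1} - k a_k + n a_k = 0, i.e. (k+1)^2 a_{k+1} = (k - n) a_k = (k - 8) a_k. The right side vanishes at k = 8, so the series terminates at degree 8.
Standard normalization L_n(0) = 1 gives a_0 = 1. Work upward with a_{k+1} = (k - 8) a_k / (k+1)^2:
  a_1 = (0 - 8)(1) / 1^2 = -8/1 = -8
  a_2 = (1 - 8)(-8) / 2^2 = 56/4 = 14
  a_3 = (2 - 8)(14) / 3^2 = -84/9 = -28/3
  a_4 = (3 - 8)(-28/3) / 4^2 = (140/3)/16 = 35/12
  a_5 = (4 - 8)(35/12) / 5^2 = (-35/3)/25 = -7/15
  a_6 = (5 - 8)(-7/15) / 6^2 = (7/5)/36 = 7/180
  a_7 = (6 - 8)(7/180) / 7^2 = (-7/90)/49 = -1/630
  a_8 = (7 - 8)(-1/630) / 8^2 = (1/630)/64 = 1/40320
Hence L_8(x) = x^8/40320 - x^7/630 + 7 x^6/180 - 7 x^5/15 + 35 x^4/12 - 28 x^3/3 + 14 x^2 - 8 x + 1.

L_8(x); series = x^8/40320 - x^7/630 + 7 x^6/180 - 7 x^5/15 + 35 x^4/12 - 28 x^3/3 + 14 x^2 - 8 x + 1


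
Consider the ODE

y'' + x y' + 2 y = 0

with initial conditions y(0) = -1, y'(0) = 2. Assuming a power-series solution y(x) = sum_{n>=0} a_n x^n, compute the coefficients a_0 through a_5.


Ansatz: y(x) = sum_{n>=0} a_n x^n, so y'(x) = sum_{n>=1} n a_n x^(n-1) and y''(x) = sum_{n>=2} n(n-1) a_n x^(n-2).
Substitute into P(x) y'' + Q(x) y' + R(x) y = 0 with P(x) = 1, Q(x) = x, R(x) = 2, and match powers of x.
Initial conditions: a_0 = -1, a_1 = 2.
Setting the coefficient of each power of x to zero and solving order by order (substituting the coefficients already found):
  x^0: 2 a_2 + 2 a_0 = 0  ->  2 a_2 = -2 a_0 = 2  ->  a_2 = 1
  x^1: 6 a_3 + 3 a_1 = 0  ->  6 a_3 = -3 a_1 = -6  ->  a_3 = -1
  x^2: 12 a_4 + 4 a_2 = 0  ->  12 a_4 = -4 a_2 = -4  ->  a_4 = -1/3
  x^3: 20 a_5 + 5 a_3 = 0  ->  20 a_5 = -5 a_3 = 5  ->  a_5 = 1/4
Truncated series: y(x) = -1 + 2 x + x^2 - x^3 - (1/3) x^4 + (1/4) x^5 + O(x^6).

a_0 = -1; a_1 = 2; a_2 = 1; a_3 = -1; a_4 = -1/3; a_5 = 1/4


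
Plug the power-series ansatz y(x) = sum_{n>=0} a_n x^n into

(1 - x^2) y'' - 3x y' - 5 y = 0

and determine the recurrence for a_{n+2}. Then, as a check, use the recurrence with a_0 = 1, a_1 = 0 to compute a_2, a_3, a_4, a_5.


Substitute y = sum_n a_n x^n.
(1 - 1 x^2) y'' contributes (n+2)(n+1) a_{n+2} - n(n-1) a_n at x^n.
-3 x y'(x) contributes -3 n a_n at x^n.
-5 y(x) contributes -5 a_n at x^n.
Matching x^n: (n+2)(n+1) a_{n+2} + (-n(n-1) - 3 n - 5) a_n = 0.
Thus a_{n+2} = (n(n-1) + 3 n + 5) / ((n+1)(n+2)) * a_n.

Check with a_0 = 1, a_1 = 0 (apply the recurrence for n = 0, 1, 2, 3): a_0 = 1, a_1 = 0, a_2 = 5/2, a_3 = 0, a_4 = 65/24, a_5 = 0.

a_(n+2) = (n(n-1) + 3 n + 5) / ((n+1)(n+2)) * a_n; check: a_0 = 1, a_1 = 0, a_2 = 5/2, a_3 = 0, a_4 = 65/24, a_5 = 0


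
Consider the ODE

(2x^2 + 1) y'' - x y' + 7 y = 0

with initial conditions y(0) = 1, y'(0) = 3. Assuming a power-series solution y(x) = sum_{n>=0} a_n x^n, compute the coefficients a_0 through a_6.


Ansatz: y(x) = sum_{n>=0} a_n x^n, so y'(x) = sum_{n>=1} n a_n x^(n-1) and y''(x) = sum_{n>=2} n(n-1) a_n x^(n-2).
Substitute into P(x) y'' + Q(x) y' + R(x) y = 0 with P(x) = 2x^2 + 1, Q(x) = -x, R(x) = 7, and match powers of x.
Initial conditions: a_0 = 1, a_1 = 3.
Setting the coefficient of each power of x to zero and solving order by order (substituting the coefficients already found):
  x^0: 2 a_2 + 7 a_0 = 0  ->  2 a_2 = -7 a_0 = -7  ->  a_2 = -7/2
  x^1: 6 a_3 + 6 a_1 = 0  ->  6 a_3 = -6 a_1 = -18  ->  a_3 = -3
  x^2: 12 a_4 + 9 a_2 = 0  ->  12 a_4 = -9 a_2 = 63/2  ->  a_4 = 21/8
  x^3: 20 a_5 + 16 a_3 = 0  ->  20 a_5 = -16 a_3 = 48  ->  a_5 = 12/5
  x^4: 30 a_6 + 27 a_4 = 0  ->  30 a_6 = -27 a_4 = -567/8  ->  a_6 = -189/80
Truncated series: y(x) = 1 + 3 x - (7/2) x^2 - 3 x^3 + (21/8) x^4 + (12/5) x^5 - (189/80) x^6 + O(x^7).

a_0 = 1; a_1 = 3; a_2 = -7/2; a_3 = -3; a_4 = 21/8; a_5 = 12/5; a_6 = -189/80


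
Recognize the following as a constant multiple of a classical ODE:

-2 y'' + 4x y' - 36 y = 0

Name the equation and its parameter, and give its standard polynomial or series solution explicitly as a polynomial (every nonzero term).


All three coefficients share the factor -2; dividing through by -2 gives  y'' - 2x y' + 18 y = 0.
This matches the Hermite equation y'' - 2x y' + 2n y = 0 with 2n = 18, so n = 9; the polynomial solution is H_9(x).
With y = sum_k a_k x^k, matching x^k gives (k+2)(k+1) a_{k+2} = 2(k - n) a_k = 2(k - 9) a_k. The right side vanishes at k = 9, so the series with the parity of 9 terminates at degree 9.
Standard normalization: leading coefficient of H_n is 2^n, so a_9 = 2^9 = 512. Work downward with a_k = (k+1)(k+2) a_{k+2} / (2(k - n)):
  a_7 = (8)(9)(512) / (2(7 - 9)) = 36864/(-4) = -9216
  a_5 = (6)(7)(-9216) / (2(5 - 9)) = -387072/(-8) = 48384
  a_3 = (4)(5)(48384) / (2(3 - 9)) = 967680/(-12) = -80640
  a_1 = (2)(3)(-80640) / (2(1 - 9)) = -483840/(-16) = 30240
Hence H_9(x) = 512 x^9 - 9216 x^7 + 48384 x^5 - 80640 x^3 + 30240 x.

H_9(x); series = 512 x^9 - 9216 x^7 + 48384 x^5 - 80640 x^3 + 30240 x


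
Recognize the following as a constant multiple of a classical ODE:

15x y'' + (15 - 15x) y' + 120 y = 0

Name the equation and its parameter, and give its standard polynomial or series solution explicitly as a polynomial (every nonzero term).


All three coefficients share the factor 15; dividing through by 15 gives  x y'' + (1 - x) y' + 8 y = 0.
This matches the Laguerre equation x y'' + (1 - x) y' + n y = 0 with n = 8; the polynomial solution is L_8(x).
With y = sum_k a_k x^k, matching x^k gives (k+1)k a_{k+1} + (k+1) a_{k+1} - k a_k + n a_k = 0, i.e. (k+1)^2 a_{k+1} = (k - n) a_k = (k - 8) a_k. The right side vanishes at k = 8, so the series terminates at degree 8.
Standard normalization L_n(0) = 1 gives a_0 = 1. Work upward with a_{k+1} = (k - 8) a_k / (k+1)^2:
  a_1 = (0 - 8)(1) / 1^2 = -8/1 = -8
  a_2 = (1 - 8)(-8) / 2^2 = 56/4 = 14
  a_3 = (2 - 8)(14) / 3^2 = -84/9 = -28/3
  a_4 = (3 - 8)(-28/3) / 4^2 = (140/3)/16 = 35/12
  a_5 = (4 - 8)(35/12) / 5^2 = (-35/3)/25 = -7/15
  a_6 = (5 - 8)(-7/15) / 6^2 = (7/5)/36 = 7/180
  a_7 = (6 - 8)(7/180) / 7^2 = (-7/90)/49 = -1/630
  a_8 = (7 - 8)(-1/630) / 8^2 = (1/630)/64 = 1/40320
Hence L_8(x) = x^8/40320 - x^7/630 + 7 x^6/180 - 7 x^5/15 + 35 x^4/12 - 28 x^3/3 + 14 x^2 - 8 x + 1.

L_8(x); series = x^8/40320 - x^7/630 + 7 x^6/180 - 7 x^5/15 + 35 x^4/12 - 28 x^3/3 + 14 x^2 - 8 x + 1


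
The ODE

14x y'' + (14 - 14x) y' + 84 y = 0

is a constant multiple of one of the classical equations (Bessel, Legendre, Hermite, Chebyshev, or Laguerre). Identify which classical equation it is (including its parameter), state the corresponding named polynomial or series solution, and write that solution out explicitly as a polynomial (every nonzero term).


All three coefficients share the factor 14; dividing through by 14 gives  x y'' + (1 - x) y' + 6 y = 0.
This matches the Laguerre equation x y'' + (1 - x) y' + n y = 0 with n = 6; the polynomial solution is L_6(x).
With y = sum_k a_k x^k, matching x^k gives (k+1)k a_{k+1} + (k+1) a_{k+1} - k a_k + n a_k = 0, i.e. (k+1)^2 a_{k+1} = (k - n) a_k = (k - 6) a_k. The right side vanishes at k = 6, so the series terminates at degree 6.
Standard normalization L_n(0) = 1 gives a_0 = 1. Work upward with a_{k+1} = (k - 6) a_k / (k+1)^2:
  a_1 = (0 - 6)(1) / 1^2 = -6/1 = -6
  a_2 = (1 - 6)(-6) / 2^2 = 30/4 = 15/2
  a_3 = (2 - 6)(15/2) / 3^2 = -30/9 = -10/3
  a_4 = (3 - 6)(-10/3) / 4^2 = 10/16 = 5/8
  a_5 = (4 - 6)(5/8) / 5^2 = (-5/4)/25 = -1/20
  a_6 = (5 - 6)(-1/20) / 6^2 = (1/20)/36 = 1/720
Hence L_6(x) = x^6/720 - x^5/20 + 5 x^4/8 - 10 x^3/3 + 15 x^2/2 - 6 x + 1.

L_6(x); series = x^6/720 - x^5/20 + 5 x^4/8 - 10 x^3/3 + 15 x^2/2 - 6 x + 1


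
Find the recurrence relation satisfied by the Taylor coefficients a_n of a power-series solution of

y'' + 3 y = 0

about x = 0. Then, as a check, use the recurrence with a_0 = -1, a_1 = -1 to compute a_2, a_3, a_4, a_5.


Substitute y = sum_n a_n x^n into y'' + (const) y = 0.
y''(x) = sum_{n>=0} (n+2)(n+1) a_{n+2} x^n.
The ODE becomes sum_n [(n+2)(n+1) a_{n+2} + 3 a_n] x^n = 0.
Setting each coefficient to zero gives the recurrence:
  (n+2)(n+1) a_{n+2} + 3 a_n = 0,
  a_{n+2} = -3 / ((n+1)(n+2)) a_n.

Check with a_0 = -1, a_1 = -1 (apply the recurrence for n = 0, 1, 2, 3): a_0 = -1, a_1 = -1, a_2 = 3/2, a_3 = 1/2, a_4 = -3/8, a_5 = -3/40.

a_{n+2} = -3/((n+1)(n+2)) * a_n; check: a_0 = -1, a_1 = -1, a_2 = 3/2, a_3 = 1/2, a_4 = -3/8, a_5 = -3/40


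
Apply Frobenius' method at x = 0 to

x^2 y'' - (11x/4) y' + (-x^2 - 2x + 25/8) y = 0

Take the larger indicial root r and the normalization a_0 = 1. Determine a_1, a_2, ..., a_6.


Write in Frobenius form y'' + (p(x)/x) y' + (q(x)/x^2) y = 0:
  p(x) = -11/4,  q(x) = -x^2 - 2x + 25/8.
Indicial equation: r(r-1) + (-11/4) r + (25/8) = 0 -> roots r_1 = 5/2, r_2 = 5/4.
Take r = r_1 = 5/2. Let y(x) = x^r sum_{n>=0} a_n x^n with a_0 = 1.
Substitute y = x^r sum a_n x^n and match x^{r+n}. The recurrence is
  D(n) a_n - 2 a_{n-1} - 1 a_{n-2} = 0,  where D(n) = (r+n)(r+n-1) + (-11/4)(r+n) + (25/8).
  a_n = [2 a_{n-1} + 1 a_{n-2}] / D(n).
Since the indicial polynomial factors as (r - r_1)(r - r_2), D(n) = (r_1 + n - r_1)(r_1 + n - r_2) = n(n + 5/4).
Evaluating step by step (a_0 = 1):
  n = 1: D(1) = 1(1 + 5/4) = 9/4; numerator = 2(1) = 2; a_1 = (2)/(9/4) = 8/9
  n = 2: D(2) = 2(2 + 5/4) = 13/2; numerator = 2(8/9) + 1(1) = 25/9; a_2 = (25/9)/(13/2) = 50/117
  n = 3: D(3) = 3(3 + 5/4) = 51/4; numerator = 2(50/117) + 1(8/9) = 68/39; a_3 = (68/39)/(51/4) = 16/117
  n = 4: D(4) = 4(4 + 5/4) = 21; numerator = 2(16/117) + 1(50/117) = 82/117; a_4 = (82/117)/(21) = 82/2457
  n = 5: D(5) = 5(5 + 5/4) = 125/4; numerator = 2(82/2457) + 1(16/117) = 500/2457; a_5 = (500/2457)/(125/4) = 16/2457
  n = 6: D(6) = 6(6 + 5/4) = 87/2; numerator = 2(16/2457) + 1(82/2457) = 38/819; a_6 = (38/819)/(87/2) = 76/71253

r = 5/2; a_0 = 1; a_1 = 8/9; a_2 = 50/117; a_3 = 16/117; a_4 = 82/2457; a_5 = 16/2457; a_6 = 76/71253


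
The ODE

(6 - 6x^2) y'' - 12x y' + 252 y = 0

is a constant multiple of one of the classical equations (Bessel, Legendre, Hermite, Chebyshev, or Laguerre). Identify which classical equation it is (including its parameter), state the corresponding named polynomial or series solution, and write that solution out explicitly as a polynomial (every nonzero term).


All three coefficients share the factor 6; dividing through by 6 gives  (1 - x^2) y'' - 2x y' + 42 y = 0.
This matches the Legendre equation (1 - x^2) y'' - 2x y' + n(n+1) y = 0 (note the -2x y' term) with n(n+1) = 42, so n = 6; the polynomial solution is P_6(x).
With y = sum_k a_k x^k, matching x^k gives (k+2)(k+1) a_{k+2} = [k(k+1) - n(n+1)] a_k = (k - 6)(k + 7) a_k. The right side vanishes at k = 6, so the series with the parity of 6 terminates at degree 6.
Standard normalization (P_n(1) = 1): leading coefficient (2n)!/(2^n (n!)^2) = 479001600/(64*518400) = 231/16, so a_6 = 231/16. Work downward with a_k = (k+1)(k+2) a_{k+2} / ((k - 6)(k + 7)):
  a_4 = (5)(6)(231/16) / ((4 - 6)(4 + 7)) = (3465/8)/(-22) = -315/16
  a_2 = (3)(4)(-315/16) / ((2 - 6)(2 + 7)) = (-945/4)/(-36) = 105/16
  a_0 = (1)(2)(105/16) / ((0 - 6)(0 + 7)) = (105/8)/(-42) = -5/16
Hence P_6(x) = 231 x^6/16 - 315 x^4/16 + 105 x^2/16 - 5/16.

P_6(x); series = 231 x^6/16 - 315 x^4/16 + 105 x^2/16 - 5/16
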